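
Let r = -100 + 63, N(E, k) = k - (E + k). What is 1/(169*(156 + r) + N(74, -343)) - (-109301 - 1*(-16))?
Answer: 2189743546/20037 ≈ 1.0929e+5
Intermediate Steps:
N(E, k) = -E (N(E, k) = k + (-E - k) = -E)
r = -37
1/(169*(156 + r) + N(74, -343)) - (-109301 - 1*(-16)) = 1/(169*(156 - 37) - 1*74) - (-109301 - 1*(-16)) = 1/(169*119 - 74) - (-109301 + 16) = 1/(20111 - 74) - 1*(-109285) = 1/20037 + 109285 = 2189743546/20037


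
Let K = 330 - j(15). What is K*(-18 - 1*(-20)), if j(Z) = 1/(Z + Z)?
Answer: 9899/15 ≈ 659.93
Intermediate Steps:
j(Z) = 1/(2*Z)
K = 9899/30 (K = 330 - 1/(2*15) = 330 - 1*1/30 = 330 - 1/30 = 9899/30 ≈ 329.97)
K*(-18 - 1*(-20)) = 9899*(-18 - 1*(-20))/30 = 9899*(-18 + 20)/30 = (9899/30)*2 = 9899/15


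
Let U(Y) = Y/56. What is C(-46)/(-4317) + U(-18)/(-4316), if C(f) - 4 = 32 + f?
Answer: 1247333/521700816 ≈ 0.0023909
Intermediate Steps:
C(f) = 36 + f (C(f) = 4 + (32 + f) = 36 + f)
U(Y) = Y/56 (U(Y) = Y*(1/56) = Y/56)
C(-46)/(-4317) + U(-18)/(-4316) = (36 - 46)/(-4317) + ((1/56)*(-18))/(-4316) = -10*(-1/4317) - 9/28*(-1/4316) = 10/4317 + 9/120848 = 1247333/521700816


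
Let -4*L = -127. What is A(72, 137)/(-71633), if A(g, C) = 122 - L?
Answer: -361/286532 ≈ -0.0012599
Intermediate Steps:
L = 127/4 (L = -¼*(-127) = 127/4 ≈ 31.750)
A(g, C) = 361/4 (A(g, C) = 122 - 1*127/4 = 122 - 127/4 = 361/4)
A(72, 137)/(-71633) = (361/4)/(-71633) = (361/4)*(-1/71633) = -361/286532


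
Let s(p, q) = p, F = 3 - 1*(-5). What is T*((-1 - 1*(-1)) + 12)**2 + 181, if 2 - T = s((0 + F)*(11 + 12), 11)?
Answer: -26027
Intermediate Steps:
F = 8 (F = 3 + 5 = 8)
T = -182 (T = 2 - (0 + 8)*(11 + 12) = 2 - 8*23 = 2 - 1*184 = 2 - 184 = -182)
T*((-1 - 1*(-1)) + 12)**2 + 181 = -182*((-1 - 1*(-1)) + 12)**2 + 181 = -182*((-1 + 1) + 12)**2 + 181 = -182*(0 + 12)**2 + 181 = -182*12**2 + 181 = -182*144 + 181 = -26208 + 181 = -26027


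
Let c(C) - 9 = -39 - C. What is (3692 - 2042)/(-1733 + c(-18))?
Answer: -330/349 ≈ -0.94556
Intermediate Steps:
c(C) = -30 - C (c(C) = 9 + (-39 - C) = -30 - C)
(3692 - 2042)/(-1733 + c(-18)) = (3692 - 2042)/(-1733 + (-30 - 1*(-18))) = 1650/(-1733 + (-30 + 18)) = 1650/(-1733 - 12) = 1650/(-1745) = 1650*(-1/1745) = -330/349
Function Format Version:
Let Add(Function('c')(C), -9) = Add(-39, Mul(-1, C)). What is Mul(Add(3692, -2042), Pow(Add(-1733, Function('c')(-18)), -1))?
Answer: Rational(-330, 349) ≈ -0.94556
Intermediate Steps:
Function('c')(C) = Add(-30, Mul(-1, C)) (Function('c')(C) = Add(9, Add(-39, Mul(-1, C))) = Add(-30, Mul(-1, C)))
Mul(Add(3692, -2042), Pow(Add(-1733, Function('c')(-18)), -1)) = Mul(Add(3692, -2042), Pow(Add(-1733, Add(-30, Mul(-1, -18))), -1)) = Mul(1650, Pow(Add(-1733, Add(-30, 18)), -1)) = Mul(1650, Pow(Add(-1733, -12), -1)) = Mul(1650, Pow(-1745, -1)) = Mul(1650, Rational(-1, 1745)) = Rational(-330, 349)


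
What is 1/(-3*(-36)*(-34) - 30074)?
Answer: -1/33746 ≈ -2.9633e-5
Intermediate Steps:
1/(-3*(-36)*(-34) - 30074) = 1/(108*(-34) - 30074) = 1/(-3672 - 30074) = 1/(-33746) = -1/33746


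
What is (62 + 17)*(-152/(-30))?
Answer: 6004/15 ≈ 400.27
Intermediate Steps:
(62 + 17)*(-152/(-30)) = 79*(-152*(-1/30)) = 79*(76/15) = 6004/15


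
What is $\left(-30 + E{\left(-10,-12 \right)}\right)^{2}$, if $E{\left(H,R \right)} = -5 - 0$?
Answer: $1225$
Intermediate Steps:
$E{\left(H,R \right)} = -5$ ($E{\left(H,R \right)} = -5 + 0 = -5$)
$\left(-30 + E{\left(-10,-12 \right)}\right)^{2} = \left(-30 - 5\right)^{2} = \left(-35\right)^{2} = 1225$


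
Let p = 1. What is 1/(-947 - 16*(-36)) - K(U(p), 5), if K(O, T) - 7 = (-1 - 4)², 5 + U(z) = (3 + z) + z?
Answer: -11873/371 ≈ -32.003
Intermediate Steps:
U(z) = -2 + 2*z (U(z) = -5 + ((3 + z) + z) = -5 + (3 + 2*z) = -2 + 2*z)
K(O, T) = 32 (K(O, T) = 7 + (-1 - 4)² = 7 + (-5)² = 7 + 25 = 32)
1/(-947 - 16*(-36)) - K(U(p), 5) = 1/(-947 - 16*(-36)) - 1*32 = 1/(-947 + 576) - 32 = 1/(-371) - 32 = -1/371 - 32 = -11873/371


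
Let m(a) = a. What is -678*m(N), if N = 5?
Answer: -3390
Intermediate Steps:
-678*m(N) = -678*5 = -3390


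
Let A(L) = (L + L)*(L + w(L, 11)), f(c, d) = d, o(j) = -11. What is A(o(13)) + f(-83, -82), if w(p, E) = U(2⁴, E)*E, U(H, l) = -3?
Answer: 886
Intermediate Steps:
w(p, E) = -3*E
A(L) = 2*L*(-33 + L) (A(L) = (L + L)*(L - 3*11) = (2*L)*(L - 33) = (2*L)*(-33 + L) = 2*L*(-33 + L))
A(o(13)) + f(-83, -82) = 2*(-11)*(-33 - 11) - 82 = 2*(-11)*(-44) - 82 = 968 - 82 = 886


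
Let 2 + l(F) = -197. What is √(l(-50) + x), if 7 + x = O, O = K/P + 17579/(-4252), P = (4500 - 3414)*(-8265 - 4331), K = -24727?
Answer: I*√11107713836159956062186/7270524564 ≈ 14.496*I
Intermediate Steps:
l(F) = -199 (l(F) = -2 - 197 = -199)
P = -13679256 (P = 1086*(-12596) = -13679256)
O = -60090625505/14541049128 (O = -24727/(-13679256) + 17579/(-4252) = -24727*(-1/13679256) + 17579*(-1/4252) = 24727/13679256 - 17579/4252 = -60090625505/14541049128 ≈ -4.1325)
x = -161877969401/14541049128 (x = -7 - 60090625505/14541049128 = -161877969401/14541049128 ≈ -11.132)
√(l(-50) + x) = √(-199 - 161877969401/14541049128) = √(-3055546745873/14541049128) = I*√11107713836159956062186/7270524564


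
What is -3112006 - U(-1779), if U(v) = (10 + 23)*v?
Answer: -3053299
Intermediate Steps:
U(v) = 33*v
-3112006 - U(-1779) = -3112006 - 33*(-1779) = -3112006 - 1*(-58707) = -3112006 + 58707 = -3053299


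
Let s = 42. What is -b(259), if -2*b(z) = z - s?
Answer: 217/2 ≈ 108.50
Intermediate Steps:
b(z) = 21 - z/2 (b(z) = -(z - 1*42)/2 = -(z - 42)/2 = -(-42 + z)/2 = 21 - z/2)
-b(259) = -(21 - ½*259) = -(21 - 259/2) = -1*(-217/2) = 217/2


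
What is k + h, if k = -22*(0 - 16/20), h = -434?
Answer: -2082/5 ≈ -416.40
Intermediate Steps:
k = 88/5 (k = -22*(0 - 16*1/20) = -22*(0 - ⅘) = -22*(-⅘) = 88/5 ≈ 17.600)
k + h = 88/5 - 434 = -2082/5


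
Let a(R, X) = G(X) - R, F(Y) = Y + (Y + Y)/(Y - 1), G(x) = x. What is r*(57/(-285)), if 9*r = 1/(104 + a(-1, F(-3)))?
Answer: -2/9315 ≈ -0.00021471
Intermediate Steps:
F(Y) = Y + 2*Y/(-1 + Y) (F(Y) = Y + (2*Y)/(-1 + Y) = Y + 2*Y/(-1 + Y))
a(R, X) = X - R
r = 2/1863 (r = 1/(9*(104 + (-3*(1 - 3)/(-1 - 3) - 1*(-1)))) = 1/(9*(104 + (-3*(-2)/(-4) + 1))) = 1/(9*(104 + (-3*(-1/4)*(-2) + 1))) = 1/(9*(104 + (-3/2 + 1))) = 1/(9*(104 - 1/2)) = 1/(9*(207/2)) = (1/9)*(2/207) = 2/1863 ≈ 0.0010735)
r*(57/(-285)) = 2*(57/(-285))/1863 = 2*(57*(-1/285))/1863 = (2/1863)*(-1/5) = -2/9315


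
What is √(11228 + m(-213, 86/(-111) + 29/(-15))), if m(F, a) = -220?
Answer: 16*√43 ≈ 104.92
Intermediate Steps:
√(11228 + m(-213, 86/(-111) + 29/(-15))) = √(11228 - 220) = √11008 = 16*√43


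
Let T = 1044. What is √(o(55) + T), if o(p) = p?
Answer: √1099 ≈ 33.151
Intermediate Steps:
√(o(55) + T) = √(55 + 1044) = √1099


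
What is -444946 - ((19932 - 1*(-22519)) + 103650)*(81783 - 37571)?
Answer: -6459862358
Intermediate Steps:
-444946 - ((19932 - 1*(-22519)) + 103650)*(81783 - 37571) = -444946 - ((19932 + 22519) + 103650)*44212 = -444946 - (42451 + 103650)*44212 = -444946 - 146101*44212 = -444946 - 1*6459417412 = -444946 - 6459417412 = -6459862358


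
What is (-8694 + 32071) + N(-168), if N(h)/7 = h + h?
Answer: 21025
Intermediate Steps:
N(h) = 14*h (N(h) = 7*(h + h) = 7*(2*h) = 14*h)
(-8694 + 32071) + N(-168) = (-8694 + 32071) + 14*(-168) = 23377 - 2352 = 21025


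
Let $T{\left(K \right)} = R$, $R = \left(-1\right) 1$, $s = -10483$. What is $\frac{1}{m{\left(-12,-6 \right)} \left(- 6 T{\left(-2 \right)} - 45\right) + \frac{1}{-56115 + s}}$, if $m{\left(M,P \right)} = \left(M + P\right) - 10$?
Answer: $\frac{66598}{72725015} \approx 0.00091575$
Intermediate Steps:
$R = -1$
$T{\left(K \right)} = -1$
$m{\left(M,P \right)} = -10 + M + P$
$\frac{1}{m{\left(-12,-6 \right)} \left(- 6 T{\left(-2 \right)} - 45\right) + \frac{1}{-56115 + s}} = \frac{1}{\left(-10 - 12 - 6\right) \left(\left(-6\right) \left(-1\right) - 45\right) + \frac{1}{-56115 - 10483}} = \frac{1}{- 28 \left(6 - 45\right) + \frac{1}{-66598}} = \frac{1}{\left(-28\right) \left(-39\right) - \frac{1}{66598}} = \frac{1}{1092 - \frac{1}{66598}} = \frac{1}{\frac{72725015}{66598}} = \frac{66598}{72725015}$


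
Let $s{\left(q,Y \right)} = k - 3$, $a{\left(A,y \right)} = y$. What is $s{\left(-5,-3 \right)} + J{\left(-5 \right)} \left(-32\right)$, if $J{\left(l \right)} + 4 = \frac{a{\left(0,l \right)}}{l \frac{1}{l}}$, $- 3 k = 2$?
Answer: $\frac{853}{3} \approx 284.33$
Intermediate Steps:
$k = - \frac{2}{3}$ ($k = \left(- \frac{1}{3}\right) 2 = - \frac{2}{3} \approx -0.66667$)
$s{\left(q,Y \right)} = - \frac{11}{3}$ ($s{\left(q,Y \right)} = - \frac{2}{3} - 3 = - \frac{11}{3}$)
$J{\left(l \right)} = -4 + l$ ($J{\left(l \right)} = -4 + \frac{l}{l \frac{1}{l}} = -4 + \frac{l}{1} = -4 + l 1 = -4 + l$)
$s{\left(-5,-3 \right)} + J{\left(-5 \right)} \left(-32\right) = - \frac{11}{3} + \left(-4 - 5\right) \left(-32\right) = - \frac{11}{3} - -288 = - \frac{11}{3} + 288 = \frac{853}{3}$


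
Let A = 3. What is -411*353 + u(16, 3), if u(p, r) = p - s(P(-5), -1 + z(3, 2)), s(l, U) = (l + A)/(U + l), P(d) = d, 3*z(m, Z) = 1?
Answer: -2466145/17 ≈ -1.4507e+5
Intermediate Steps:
z(m, Z) = ⅓ (z(m, Z) = (⅓)*1 = ⅓)
s(l, U) = (3 + l)/(U + l) (s(l, U) = (l + 3)/(U + l) = (3 + l)/(U + l))
u(p, r) = -6/17 + p (u(p, r) = p - (3 - 5)/((-1 + ⅓) - 5) = p - (-2)/(-⅔ - 5) = p - (-2)/(-17/3) = p - (-3)*(-2)/17 = p - 1*6/17 = p - 6/17 = -6/17 + p)
-411*353 + u(16, 3) = -411*353 + (-6/17 + 16) = -145083 + 266/17 = -2466145/17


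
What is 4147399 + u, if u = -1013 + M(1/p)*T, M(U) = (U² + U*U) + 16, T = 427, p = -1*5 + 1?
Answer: 33226171/8 ≈ 4.1533e+6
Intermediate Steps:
p = -4 (p = -5 + 1 = -4)
M(U) = 16 + 2*U² (M(U) = (U² + U²) + 16 = 2*U² + 16 = 16 + 2*U²)
u = 46979/8 (u = -1013 + (16 + 2*(1/(-4))²)*427 = -1013 + (16 + 2*(-¼)²)*427 = -1013 + (16 + 2*(1/16))*427 = -1013 + (16 + ⅛)*427 = -1013 + (129/8)*427 = -1013 + 55083/8 = 46979/8 ≈ 5872.4)
4147399 + u = 4147399 + 46979/8 = 33226171/8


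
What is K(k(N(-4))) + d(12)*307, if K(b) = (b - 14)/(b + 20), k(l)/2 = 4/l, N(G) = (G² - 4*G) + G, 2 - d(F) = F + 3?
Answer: -283409/71 ≈ -3991.7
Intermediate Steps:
d(F) = -1 - F (d(F) = 2 - (F + 3) = 2 - (3 + F) = 2 + (-3 - F) = -1 - F)
N(G) = G² - 3*G
k(l) = 8/l (k(l) = 2*(4/l) = 8/l)
K(b) = (-14 + b)/(20 + b)
K(k(N(-4))) + d(12)*307 = (-14 + 8/((-4*(-3 - 4))))/(20 + 8/((-4*(-3 - 4)))) + (-1 - 1*12)*307 = (-14 + 8/((-4*(-7))))/(20 + 8/((-4*(-7)))) + (-1 - 12)*307 = (-14 + 8/28)/(20 + 8/28) - 13*307 = (-14 + 8*(1/28))/(20 + 8*(1/28)) - 3991 = (-14 + 2/7)/(20 + 2/7) - 3991 = -96/7/(142/7) - 3991 = (7/142)*(-96/7) - 3991 = -48/71 - 3991 = -283409/71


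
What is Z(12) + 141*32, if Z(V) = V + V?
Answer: 4536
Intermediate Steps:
Z(V) = 2*V
Z(12) + 141*32 = 2*12 + 141*32 = 24 + 4512 = 4536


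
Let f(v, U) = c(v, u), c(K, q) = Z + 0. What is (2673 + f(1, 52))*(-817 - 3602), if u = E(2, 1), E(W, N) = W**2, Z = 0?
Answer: -11811987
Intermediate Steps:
u = 4 (u = 2**2 = 4)
c(K, q) = 0 (c(K, q) = 0 + 0 = 0)
f(v, U) = 0
(2673 + f(1, 52))*(-817 - 3602) = (2673 + 0)*(-817 - 3602) = 2673*(-4419) = -11811987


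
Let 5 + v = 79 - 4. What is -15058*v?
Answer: -1054060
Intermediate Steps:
v = 70 (v = -5 + (79 - 4) = -5 + 75 = 70)
-15058*v = -15058*70 = -1054060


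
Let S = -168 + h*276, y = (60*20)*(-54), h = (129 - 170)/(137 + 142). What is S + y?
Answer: -6045796/93 ≈ -65009.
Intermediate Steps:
h = -41/279 ≈ -0.14695
y = -64800 (y = 1200*(-54) = -64800)
S = -19396/93 (S = -168 - 41/279*276 = -168 - 3772/93 = -19396/93 ≈ -208.56)
S + y = -19396/93 - 64800 = -6045796/93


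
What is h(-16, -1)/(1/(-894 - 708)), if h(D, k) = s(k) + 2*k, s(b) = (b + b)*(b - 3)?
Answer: -9612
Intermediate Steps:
s(b) = 2*b*(-3 + b) (s(b) = (2*b)*(-3 + b) = 2*b*(-3 + b))
h(D, k) = 2*k + 2*k*(-3 + k) (h(D, k) = 2*k*(-3 + k) + 2*k = 2*k + 2*k*(-3 + k))
h(-16, -1)/(1/(-894 - 708)) = (2*(-1)*(-2 - 1))/(1/(-894 - 708)) = (2*(-1)*(-3))/(1/(-1602)) = 6/(-1/1602) = 6*(-1602) = -9612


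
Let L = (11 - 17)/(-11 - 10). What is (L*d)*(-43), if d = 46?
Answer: -3956/7 ≈ -565.14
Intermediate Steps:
L = 2/7 (L = -6/(-21) = -6*(-1/21) = 2/7 ≈ 0.28571)
(L*d)*(-43) = ((2/7)*46)*(-43) = (92/7)*(-43) = -3956/7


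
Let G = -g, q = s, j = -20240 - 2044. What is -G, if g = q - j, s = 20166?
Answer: 42450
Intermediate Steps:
j = -22284
q = 20166
g = 42450 (g = 20166 - 1*(-22284) = 20166 + 22284 = 42450)
G = -42450 (G = -1*42450 = -42450)
-G = -1*(-42450) = 42450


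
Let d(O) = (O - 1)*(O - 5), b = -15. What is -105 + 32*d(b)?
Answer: 10135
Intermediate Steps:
d(O) = (-1 + O)*(-5 + O)
-105 + 32*d(b) = -105 + 32*(5 + (-15)² - 6*(-15)) = -105 + 32*(5 + 225 + 90) = -105 + 32*320 = -105 + 10240 = 10135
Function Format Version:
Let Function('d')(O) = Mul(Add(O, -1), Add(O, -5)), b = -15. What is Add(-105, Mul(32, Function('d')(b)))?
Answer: 10135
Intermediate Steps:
Function('d')(O) = Mul(Add(-1, O), Add(-5, O))
Add(-105, Mul(32, Function('d')(b))) = Add(-105, Mul(32, Add(5, Pow(-15, 2), Mul(-6, -15)))) = Add(-105, Mul(32, Add(5, 225, 90))) = Add(-105, Mul(32, 320)) = Add(-105, 10240) = 10135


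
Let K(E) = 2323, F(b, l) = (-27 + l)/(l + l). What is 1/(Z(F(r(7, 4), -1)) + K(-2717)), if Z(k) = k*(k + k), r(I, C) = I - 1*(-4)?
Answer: 1/2715 ≈ 0.00036832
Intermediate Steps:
r(I, C) = 4 + I (r(I, C) = I + 4 = 4 + I)
F(b, l) = (-27 + l)/(2*l) (F(b, l) = (-27 + l)/((2*l)) = (-27 + l)*(1/(2*l)) = (-27 + l)/(2*l))
Z(k) = 2*k² (Z(k) = k*(2*k) = 2*k²)
1/(Z(F(r(7, 4), -1)) + K(-2717)) = 1/(2*((½)*(-27 - 1)/(-1))² + 2323) = 1/(2*((½)*(-1)*(-28))² + 2323) = 1/(2*14² + 2323) = 1/(2*196 + 2323) = 1/(392 + 2323) = 1/2715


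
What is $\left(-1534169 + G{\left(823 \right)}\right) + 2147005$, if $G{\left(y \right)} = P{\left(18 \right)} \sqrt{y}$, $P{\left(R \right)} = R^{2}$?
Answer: $612836 + 324 \sqrt{823} \approx 6.2213 \cdot 10^{5}$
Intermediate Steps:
$G{\left(y \right)} = 324 \sqrt{y}$ ($G{\left(y \right)} = 18^{2} \sqrt{y} = 324 \sqrt{y}$)
$\left(-1534169 + G{\left(823 \right)}\right) + 2147005 = \left(-1534169 + 324 \sqrt{823}\right) + 2147005 = 612836 + 324 \sqrt{823}$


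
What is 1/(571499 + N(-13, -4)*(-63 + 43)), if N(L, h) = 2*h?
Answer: 1/571659 ≈ 1.7493e-6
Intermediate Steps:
1/(571499 + N(-13, -4)*(-63 + 43)) = 1/(571499 + (2*(-4))*(-63 + 43)) = 1/(571499 - 8*(-20)) = 1/(571499 + 160) = 1/571659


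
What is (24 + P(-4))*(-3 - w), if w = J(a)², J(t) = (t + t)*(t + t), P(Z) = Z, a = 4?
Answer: -81980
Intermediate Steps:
J(t) = 4*t² (J(t) = (2*t)*(2*t) = 4*t²)
w = 4096 (w = (4*4²)² = (4*16)² = 64² = 4096)
(24 + P(-4))*(-3 - w) = (24 - 4)*(-3 - 1*4096) = 20*(-3 - 4096) = 20*(-4099) = -81980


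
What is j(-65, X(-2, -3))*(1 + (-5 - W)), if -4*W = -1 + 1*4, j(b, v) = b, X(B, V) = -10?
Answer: 845/4 ≈ 211.25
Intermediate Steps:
W = -3/4 (W = -(-1 + 1*4)/4 = -(-1 + 4)/4 = -1/4*3 = -3/4 ≈ -0.75000)
j(-65, X(-2, -3))*(1 + (-5 - W)) = -65*(1 + (-5 - 1*(-3/4))) = -65*(1 + (-5 + 3/4)) = -65*(1 - 17/4) = -65*(-13/4) = 845/4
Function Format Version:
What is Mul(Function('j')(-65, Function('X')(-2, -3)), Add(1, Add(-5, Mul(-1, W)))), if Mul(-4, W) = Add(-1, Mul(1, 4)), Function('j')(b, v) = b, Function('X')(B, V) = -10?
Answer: Rational(845, 4) ≈ 211.25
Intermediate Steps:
W = Rational(-3, 4) (W = Mul(Rational(-1, 4), Add(-1, Mul(1, 4))) = Mul(Rational(-1, 4), Add(-1, 4)) = Mul(Rational(-1, 4), 3) = Rational(-3, 4) ≈ -0.75000)
Mul(Function('j')(-65, Function('X')(-2, -3)), Add(1, Add(-5, Mul(-1, W)))) = Mul(-65, Add(1, Add(-5, Mul(-1, Rational(-3, 4))))) = Mul(-65, Add(1, Add(-5, Rational(3, 4)))) = Mul(-65, Add(1, Rational(-17, 4))) = Mul(-65, Rational(-13, 4)) = Rational(845, 4)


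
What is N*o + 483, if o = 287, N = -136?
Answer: -38549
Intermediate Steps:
N*o + 483 = -136*287 + 483 = -39032 + 483 = -38549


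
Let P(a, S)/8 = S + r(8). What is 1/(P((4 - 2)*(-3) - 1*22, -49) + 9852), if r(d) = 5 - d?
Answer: 1/9436 ≈ 0.00010598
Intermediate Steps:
P(a, S) = -24 + 8*S (P(a, S) = 8*(S + (5 - 1*8)) = 8*(S + (5 - 8)) = 8*(S - 3) = 8*(-3 + S) = -24 + 8*S)
1/(P((4 - 2)*(-3) - 1*22, -49) + 9852) = 1/((-24 + 8*(-49)) + 9852) = 1/((-24 - 392) + 9852) = 1/(-416 + 9852) = 1/9436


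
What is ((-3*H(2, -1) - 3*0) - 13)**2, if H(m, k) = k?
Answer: 100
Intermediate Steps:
((-3*H(2, -1) - 3*0) - 13)**2 = ((-3*(-1) - 3*0) - 13)**2 = ((3 + 0) - 13)**2 = (3 - 13)**2 = (-10)**2 = 100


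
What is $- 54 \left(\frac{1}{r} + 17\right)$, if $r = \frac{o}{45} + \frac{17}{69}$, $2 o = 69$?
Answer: $- \frac{226314}{233} \approx -971.3$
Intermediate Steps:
$o = \frac{69}{2}$ ($o = \frac{1}{2} \cdot 69 = \frac{69}{2} \approx 34.5$)
$r = \frac{233}{230}$ ($r = \frac{69}{2 \cdot 45} + \frac{17}{69} = \frac{69}{2} \cdot \frac{1}{45} + 17 \cdot \frac{1}{69} = \frac{23}{30} + \frac{17}{69} = \frac{233}{230} \approx 1.013$)
$- 54 \left(\frac{1}{r} + 17\right) = - 54 \left(\frac{1}{\frac{233}{230}} + 17\right) = - 54 \left(\frac{230}{233} + 17\right) = \left(-54\right) \frac{4191}{233} = - \frac{226314}{233}$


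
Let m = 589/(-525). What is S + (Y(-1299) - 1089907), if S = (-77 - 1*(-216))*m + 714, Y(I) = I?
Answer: -572590171/525 ≈ -1.0906e+6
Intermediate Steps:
m = -589/525 (m = 589*(-1/525) = -589/525 ≈ -1.1219)
S = 292979/525 (S = (-77 - 1*(-216))*(-589/525) + 714 = (-77 + 216)*(-589/525) + 714 = 139*(-589/525) + 714 = -81871/525 + 714 = 292979/525 ≈ 558.06)
S + (Y(-1299) - 1089907) = 292979/525 + (-1299 - 1089907) = 292979/525 - 1091206 = -572590171/525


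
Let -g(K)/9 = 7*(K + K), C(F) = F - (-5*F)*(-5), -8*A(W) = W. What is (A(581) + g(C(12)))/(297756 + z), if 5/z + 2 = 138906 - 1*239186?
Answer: 14527000943/119438268748 ≈ 0.12163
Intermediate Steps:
A(W) = -W/8
z = -5/100282 (z = 5/(-2 + (138906 - 1*239186)) = 5/(-2 + (138906 - 239186)) = 5/(-2 - 100280) = 5/(-100282) = 5*(-1/100282) = -5/100282 ≈ -4.9859e-5)
C(F) = -24*F (C(F) = F - 25*F = -24*F)
g(K) = -126*K (g(K) = -63*(K + K) = -63*2*K = -126*K)
(A(581) + g(C(12)))/(297756 + z) = (-1/8*581 - (-3024)*12)/(297756 - 5/100282) = (-581/8 - 126*(-288))/(29859567187/100282) = (-581/8 + 36288)*(100282/29859567187) = (289723/8)*(100282/29859567187) = 14527000943/119438268748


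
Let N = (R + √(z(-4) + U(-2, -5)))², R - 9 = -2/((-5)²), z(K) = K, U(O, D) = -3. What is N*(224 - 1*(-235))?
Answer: 20817486/625 + 204714*I*√7/25 ≈ 33308.0 + 21665.0*I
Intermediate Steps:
R = 223/25 (R = 9 - 2/((-5)²) = 9 - 2/25 = 223/25 ≈ 8.9200)
N = (223/25 + I*√7)² (N = (223/25 + √(-4 - 3))² = (223/25 + √(-7))² = (223/25 + I*√7)² ≈ 72.566 + 47.2*I)
N*(224 - 1*(-235)) = (45354/625 + 446*I*√7/25)*(224 - 1*(-235)) = (45354/625 + 446*I*√7/25)*(224 + 235) = (45354/625 + 446*I*√7/25)*459 = 20817486/625 + 204714*I*√7/25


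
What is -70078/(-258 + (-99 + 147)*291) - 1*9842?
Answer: -67501949/6855 ≈ -9847.1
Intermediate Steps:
-70078/(-258 + (-99 + 147)*291) - 1*9842 = -70078/(-258 + 48*291) - 9842 = -70078/(-258 + 13968) - 9842 = -70078/13710 - 9842 = -70078*1/13710 - 9842 = -35039/6855 - 9842 = -67501949/6855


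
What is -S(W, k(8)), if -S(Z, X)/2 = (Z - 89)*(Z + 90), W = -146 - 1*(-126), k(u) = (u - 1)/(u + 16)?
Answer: -15260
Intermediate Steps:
k(u) = (-1 + u)/(16 + u)
W = -20 (W = -146 + 126 = -20)
S(Z, X) = -2*(-89 + Z)*(90 + Z) (S(Z, X) = -2*(Z - 89)*(Z + 90) = -2*(-89 + Z)*(90 + Z))
-S(W, k(8)) = -(16020 - 2*(-20) - 2*(-20)²) = -(16020 + 40 - 2*400) = -(16020 + 40 - 800) = -1*15260 = -15260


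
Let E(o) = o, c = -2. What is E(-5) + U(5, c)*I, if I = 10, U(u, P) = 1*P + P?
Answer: -45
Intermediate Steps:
U(u, P) = 2*P (U(u, P) = P + P = 2*P)
E(-5) + U(5, c)*I = -5 + (2*(-2))*10 = -5 - 4*10 = -5 - 40 = -45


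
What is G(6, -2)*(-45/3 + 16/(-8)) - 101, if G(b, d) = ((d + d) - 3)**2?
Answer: -934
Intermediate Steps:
G(b, d) = (-3 + 2*d)**2 (G(b, d) = (2*d - 3)**2 = (-3 + 2*d)**2)
G(6, -2)*(-45/3 + 16/(-8)) - 101 = (-3 + 2*(-2))**2*(-45/3 + 16/(-8)) - 101 = (-3 - 4)**2*(-45*1/3 + 16*(-1/8)) - 101 = (-7)**2*(-15 - 2) - 101 = 49*(-17) - 101 = -833 - 101 = -934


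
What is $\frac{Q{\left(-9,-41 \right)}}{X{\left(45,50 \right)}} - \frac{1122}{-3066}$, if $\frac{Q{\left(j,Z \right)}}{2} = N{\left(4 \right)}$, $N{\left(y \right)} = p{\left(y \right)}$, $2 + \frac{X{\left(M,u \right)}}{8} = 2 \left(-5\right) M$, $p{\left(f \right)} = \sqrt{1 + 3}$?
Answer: $\frac{168537}{461944} \approx 0.36484$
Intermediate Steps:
$p{\left(f \right)} = 2$ ($p{\left(f \right)} = \sqrt{4} = 2$)
$X{\left(M,u \right)} = -16 - 80 M$ ($X{\left(M,u \right)} = -16 + 8 \cdot 2 \left(-5\right) M = -16 + 8 \left(- 10 M\right) = -16 - 80 M$)
$N{\left(y \right)} = 2$
$Q{\left(j,Z \right)} = 4$ ($Q{\left(j,Z \right)} = 2 \cdot 2 = 4$)
$\frac{Q{\left(-9,-41 \right)}}{X{\left(45,50 \right)}} - \frac{1122}{-3066} = \frac{4}{-16 - 3600} - \frac{1122}{-3066} = \frac{4}{-16 - 3600} - - \frac{187}{511} = \frac{4}{-3616} + \frac{187}{511} = 4 \left(- \frac{1}{3616}\right) + \frac{187}{511} = - \frac{1}{904} + \frac{187}{511} = \frac{168537}{461944}$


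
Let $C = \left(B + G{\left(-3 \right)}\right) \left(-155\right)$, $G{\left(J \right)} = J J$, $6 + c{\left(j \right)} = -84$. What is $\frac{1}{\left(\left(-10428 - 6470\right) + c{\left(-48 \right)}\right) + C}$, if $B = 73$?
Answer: $- \frac{1}{29698} \approx -3.3672 \cdot 10^{-5}$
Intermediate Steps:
$c{\left(j \right)} = -90$ ($c{\left(j \right)} = -6 - 84 = -90$)
$G{\left(J \right)} = J^{2}$
$C = -12710$ ($C = \left(73 + \left(-3\right)^{2}\right) \left(-155\right) = \left(73 + 9\right) \left(-155\right) = 82 \left(-155\right) = -12710$)
$\frac{1}{\left(\left(-10428 - 6470\right) + c{\left(-48 \right)}\right) + C} = \frac{1}{\left(\left(-10428 - 6470\right) - 90\right) - 12710} = \frac{1}{\left(-16898 - 90\right) - 12710} = \frac{1}{-16988 - 12710} = \frac{1}{-29698} = - \frac{1}{29698}$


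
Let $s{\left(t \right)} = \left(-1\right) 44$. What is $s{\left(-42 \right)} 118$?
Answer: $-5192$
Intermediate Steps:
$s{\left(t \right)} = -44$
$s{\left(-42 \right)} 118 = \left(-44\right) 118 = -5192$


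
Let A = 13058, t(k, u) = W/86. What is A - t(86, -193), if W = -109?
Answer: 1123097/86 ≈ 13059.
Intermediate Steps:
t(k, u) = -109/86
A - t(86, -193) = 13058 - 1*(-109/86) = 13058 + 109/86 = 1123097/86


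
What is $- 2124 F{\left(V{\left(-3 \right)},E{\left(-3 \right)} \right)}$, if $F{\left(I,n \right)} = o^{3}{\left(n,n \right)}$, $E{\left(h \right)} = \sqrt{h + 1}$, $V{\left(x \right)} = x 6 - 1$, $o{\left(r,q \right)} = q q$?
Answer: $16992$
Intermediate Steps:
$o{\left(r,q \right)} = q^{2}$
$V{\left(x \right)} = -1 + 6 x$ ($V{\left(x \right)} = 6 x - 1 = -1 + 6 x$)
$E{\left(h \right)} = \sqrt{1 + h}$
$F{\left(I,n \right)} = n^{6}$ ($F{\left(I,n \right)} = \left(n^{2}\right)^{3} = n^{6}$)
$- 2124 F{\left(V{\left(-3 \right)},E{\left(-3 \right)} \right)} = - 2124 \left(\sqrt{1 - 3}\right)^{6} = - 2124 \left(\sqrt{-2}\right)^{6} = - 2124 \left(i \sqrt{2}\right)^{6} = \left(-2124\right) \left(-8\right) = 16992$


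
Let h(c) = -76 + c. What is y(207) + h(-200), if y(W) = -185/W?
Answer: -57317/207 ≈ -276.89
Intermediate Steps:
y(207) + h(-200) = -185/207 + (-76 - 200) = -185*1/207 - 276 = -185/207 - 276 = -57317/207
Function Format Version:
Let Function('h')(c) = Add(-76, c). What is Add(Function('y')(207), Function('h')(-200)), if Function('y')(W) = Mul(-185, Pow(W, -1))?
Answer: Rational(-57317, 207) ≈ -276.89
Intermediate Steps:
Add(Function('y')(207), Function('h')(-200)) = Add(Mul(-185, Pow(207, -1)), Add(-76, -200)) = Add(Mul(-185, Rational(1, 207)), -276) = Add(Rational(-185, 207), -276) = Rational(-57317, 207)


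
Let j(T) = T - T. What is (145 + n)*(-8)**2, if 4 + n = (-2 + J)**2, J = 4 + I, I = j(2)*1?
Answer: 9280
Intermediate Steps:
j(T) = 0
I = 0 (I = 0*1 = 0)
J = 4 (J = 4 + 0 = 4)
n = 0 (n = -4 + (-2 + 4)**2 = -4 + 2**2 = -4 + 4 = 0)
(145 + n)*(-8)**2 = (145 + 0)*(-8)**2 = 145*64 = 9280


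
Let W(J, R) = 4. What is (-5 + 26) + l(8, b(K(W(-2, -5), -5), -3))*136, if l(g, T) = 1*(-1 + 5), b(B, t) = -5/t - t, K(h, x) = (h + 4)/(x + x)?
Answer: 565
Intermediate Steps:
K(h, x) = (4 + h)/(2*x) (K(h, x) = (4 + h)/((2*x)) = (4 + h)*(1/(2*x)) = (4 + h)/(2*x))
b(B, t) = -t - 5/t
l(g, T) = 4 (l(g, T) = 1*4 = 4)
(-5 + 26) + l(8, b(K(W(-2, -5), -5), -3))*136 = (-5 + 26) + 4*136 = 21 + 544 = 565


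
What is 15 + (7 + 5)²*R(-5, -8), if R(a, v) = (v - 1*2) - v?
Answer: -273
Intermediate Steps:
R(a, v) = -2 (R(a, v) = (v - 2) - v = (-2 + v) - v = -2)
15 + (7 + 5)²*R(-5, -8) = 15 + (7 + 5)²*(-2) = 15 + 12²*(-2) = 15 + 144*(-2) = 15 - 288 = -273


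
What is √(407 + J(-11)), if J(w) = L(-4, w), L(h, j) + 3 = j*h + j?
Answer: √437 ≈ 20.905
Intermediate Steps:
L(h, j) = -3 + j + h*j (L(h, j) = -3 + (j*h + j) = -3 + (h*j + j) = -3 + (j + h*j) = -3 + j + h*j)
J(w) = -3 - 3*w (J(w) = -3 + w - 4*w = -3 - 3*w)
√(407 + J(-11)) = √(407 + (-3 - 3*(-11))) = √(407 + (-3 + 33)) = √(407 + 30) = √437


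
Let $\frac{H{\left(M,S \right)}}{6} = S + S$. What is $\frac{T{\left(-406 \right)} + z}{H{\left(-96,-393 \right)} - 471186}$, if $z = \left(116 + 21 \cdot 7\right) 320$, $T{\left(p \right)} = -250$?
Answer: $- \frac{13985}{79317} \approx -0.17632$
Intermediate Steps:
$H{\left(M,S \right)} = 12 S$ ($H{\left(M,S \right)} = 6 \left(S + S\right) = 6 \cdot 2 S = 12 S$)
$z = 84160$ ($z = \left(116 + 147\right) 320 = 263 \cdot 320 = 84160$)
$\frac{T{\left(-406 \right)} + z}{H{\left(-96,-393 \right)} - 471186} = \frac{-250 + 84160}{12 \left(-393\right) - 471186} = \frac{83910}{-4716 - 471186} = \frac{83910}{-475902} = 83910 \left(- \frac{1}{475902}\right) = - \frac{13985}{79317}$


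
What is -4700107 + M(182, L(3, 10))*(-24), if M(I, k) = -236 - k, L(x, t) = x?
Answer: -4694371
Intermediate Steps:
-4700107 + M(182, L(3, 10))*(-24) = -4700107 + (-236 - 1*3)*(-24) = -4700107 + (-236 - 3)*(-24) = -4700107 - 239*(-24) = -4700107 + 5736 = -4694371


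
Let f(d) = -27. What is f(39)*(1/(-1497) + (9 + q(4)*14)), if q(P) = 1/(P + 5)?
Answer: -142206/499 ≈ -284.98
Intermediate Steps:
q(P) = 1/(5 + P)
f(39)*(1/(-1497) + (9 + q(4)*14)) = -27*(1/(-1497) + (9 + 14/(5 + 4))) = -27*(-1/1497 + (9 + 14/9)) = -27*(-1/1497 + 95/9) = -27*47402/4491 = -142206/499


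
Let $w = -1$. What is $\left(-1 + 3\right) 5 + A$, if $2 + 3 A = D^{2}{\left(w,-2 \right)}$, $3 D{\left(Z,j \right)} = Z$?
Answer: $\frac{253}{27} \approx 9.3704$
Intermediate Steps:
$D{\left(Z,j \right)} = \frac{Z}{3}$
$A = - \frac{17}{27}$ ($A = - \frac{2}{3} + \frac{\left(\frac{1}{3} \left(-1\right)\right)^{2}}{3} = - \frac{2}{3} + \frac{\left(- \frac{1}{3}\right)^{2}}{3} = - \frac{2}{3} + \frac{1}{3} \cdot \frac{1}{9} = - \frac{2}{3} + \frac{1}{27} = - \frac{17}{27} \approx -0.62963$)
$\left(-1 + 3\right) 5 + A = \left(-1 + 3\right) 5 - \frac{17}{27} = 2 \cdot 5 - \frac{17}{27} = 10 - \frac{17}{27} = \frac{253}{27}$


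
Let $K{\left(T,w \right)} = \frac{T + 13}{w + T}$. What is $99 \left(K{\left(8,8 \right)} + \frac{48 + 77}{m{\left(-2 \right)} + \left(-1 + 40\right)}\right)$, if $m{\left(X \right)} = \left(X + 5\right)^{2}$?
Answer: $\frac{1551}{4} \approx 387.75$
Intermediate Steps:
$m{\left(X \right)} = \left(5 + X\right)^{2}$
$K{\left(T,w \right)} = \frac{13 + T}{T + w}$
$99 \left(K{\left(8,8 \right)} + \frac{48 + 77}{m{\left(-2 \right)} + \left(-1 + 40\right)}\right) = 99 \left(\frac{13 + 8}{8 + 8} + \frac{48 + 77}{\left(5 - 2\right)^{2} + \left(-1 + 40\right)}\right) = 99 \left(\frac{1}{16} \cdot 21 + \frac{125}{3^{2} + 39}\right) = 99 \left(\frac{1}{16} \cdot 21 + \frac{125}{9 + 39}\right) = 99 \left(\frac{21}{16} + \frac{125}{48}\right) = 99 \cdot \frac{47}{12} = \frac{1551}{4}$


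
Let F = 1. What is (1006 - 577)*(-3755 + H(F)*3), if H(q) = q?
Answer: -1609608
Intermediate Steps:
(1006 - 577)*(-3755 + H(F)*3) = (1006 - 577)*(-3755 + 1*3) = 429*(-3755 + 3) = 429*(-3752) = -1609608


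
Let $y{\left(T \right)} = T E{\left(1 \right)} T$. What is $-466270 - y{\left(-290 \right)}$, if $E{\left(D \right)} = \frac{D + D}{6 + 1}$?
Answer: $- \frac{3432090}{7} \approx -4.903 \cdot 10^{5}$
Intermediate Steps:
$E{\left(D \right)} = \frac{2 D}{7}$
$y{\left(T \right)} = \frac{2 T^{2}}{7}$ ($y{\left(T \right)} = T \frac{2}{7} \cdot 1 T = T \frac{2}{7} T = \frac{2 T}{7} T = \frac{2 T^{2}}{7}$)
$-466270 - y{\left(-290 \right)} = -466270 - \frac{2 \left(-290\right)^{2}}{7} = -466270 - \frac{2}{7} \cdot 84100 = -466270 - \frac{168200}{7} = - \frac{3432090}{7}$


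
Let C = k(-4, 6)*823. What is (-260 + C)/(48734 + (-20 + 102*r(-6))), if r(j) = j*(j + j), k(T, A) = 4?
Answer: 1516/28029 ≈ 0.054087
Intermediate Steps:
C = 3292 (C = 4*823 = 3292)
r(j) = 2*j**2 (r(j) = j*(2*j) = 2*j**2)
(-260 + C)/(48734 + (-20 + 102*r(-6))) = (-260 + 3292)/(48734 + (-20 + 102*(2*(-6)**2))) = 3032/(48734 + (-20 + 102*(2*36))) = 3032/(48734 + (-20 + 102*72)) = 3032/(48734 + (-20 + 7344)) = 3032/(48734 + 7324) = 3032/56058 = 3032*(1/56058) = 1516/28029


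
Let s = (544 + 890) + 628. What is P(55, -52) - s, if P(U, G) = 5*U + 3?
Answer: -1784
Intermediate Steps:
P(U, G) = 3 + 5*U
s = 2062 (s = 1434 + 628 = 2062)
P(55, -52) - s = (3 + 5*55) - 1*2062 = (3 + 275) - 2062 = 278 - 2062 = -1784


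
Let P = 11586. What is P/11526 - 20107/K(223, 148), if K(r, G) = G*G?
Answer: 3671077/42077584 ≈ 0.087245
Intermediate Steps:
K(r, G) = G²
P/11526 - 20107/K(223, 148) = 11586/11526 - 20107/(148²) = 11586*(1/11526) - 20107/21904 = 1931/1921 - 20107*1/21904 = 1931/1921 - 20107/21904 = 3671077/42077584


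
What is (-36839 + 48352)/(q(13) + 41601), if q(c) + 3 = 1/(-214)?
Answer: 2463782/8901971 ≈ 0.27677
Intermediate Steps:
q(c) = -643/214 (q(c) = -3 + 1/(-214) = -3 - 1/214 = -643/214)
(-36839 + 48352)/(q(13) + 41601) = (-36839 + 48352)/(-643/214 + 41601) = 11513/(8901971/214) = 11513*(214/8901971) = 2463782/8901971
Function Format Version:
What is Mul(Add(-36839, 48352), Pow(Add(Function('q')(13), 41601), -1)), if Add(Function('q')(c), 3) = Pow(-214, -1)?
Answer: Rational(2463782, 8901971) ≈ 0.27677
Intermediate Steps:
Function('q')(c) = Rational(-643, 214) (Function('q')(c) = Add(-3, Pow(-214, -1)) = Add(-3, Rational(-1, 214)) = Rational(-643, 214))
Mul(Add(-36839, 48352), Pow(Add(Function('q')(13), 41601), -1)) = Mul(Add(-36839, 48352), Pow(Add(Rational(-643, 214), 41601), -1)) = Mul(11513, Pow(Rational(8901971, 214), -1)) = Mul(11513, Rational(214, 8901971)) = Rational(2463782, 8901971)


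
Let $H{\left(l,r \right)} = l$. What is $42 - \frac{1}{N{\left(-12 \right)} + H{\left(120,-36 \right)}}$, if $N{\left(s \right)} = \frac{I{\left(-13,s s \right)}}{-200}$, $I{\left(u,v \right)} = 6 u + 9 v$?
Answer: $\frac{478322}{11391} \approx 41.991$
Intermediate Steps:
$N{\left(s \right)} = \frac{39}{100} - \frac{9 s^{2}}{200}$ ($N{\left(s \right)} = \frac{6 \left(-13\right) + 9 s s}{-200} = \left(-78 + 9 s^{2}\right) \left(- \frac{1}{200}\right) = \frac{39}{100} - \frac{9 s^{2}}{200}$)
$42 - \frac{1}{N{\left(-12 \right)} + H{\left(120,-36 \right)}} = 42 - \frac{1}{\left(\frac{39}{100} - \frac{9 \left(-12\right)^{2}}{200}\right) + 120} = 42 - \frac{1}{\left(\frac{39}{100} - \frac{162}{25}\right) + 120} = 42 - \frac{1}{- \frac{609}{100} + 120} = 42 - \frac{1}{\frac{11391}{100}} = 42 - \frac{100}{11391} = \frac{478322}{11391}$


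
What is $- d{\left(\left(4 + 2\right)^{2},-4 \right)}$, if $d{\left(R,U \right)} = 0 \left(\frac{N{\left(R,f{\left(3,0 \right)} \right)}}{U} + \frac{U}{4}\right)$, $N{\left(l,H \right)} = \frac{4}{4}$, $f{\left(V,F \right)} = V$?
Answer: $0$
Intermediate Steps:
$N{\left(l,H \right)} = 1$ ($N{\left(l,H \right)} = 4 \cdot \frac{1}{4} = 1$)
$d{\left(R,U \right)} = 0$ ($d{\left(R,U \right)} = 0 \left(1 \frac{1}{U} + \frac{U}{4}\right) = 0 \left(\frac{1}{U} + U \frac{1}{4}\right) = 0 \left(\frac{1}{U} + \frac{U}{4}\right) = 0$)
$- d{\left(\left(4 + 2\right)^{2},-4 \right)} = \left(-1\right) 0 = 0$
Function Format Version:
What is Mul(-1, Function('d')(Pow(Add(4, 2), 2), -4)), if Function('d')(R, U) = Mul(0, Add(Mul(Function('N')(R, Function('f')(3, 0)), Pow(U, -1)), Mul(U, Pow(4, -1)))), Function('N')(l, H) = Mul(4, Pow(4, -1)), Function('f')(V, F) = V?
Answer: 0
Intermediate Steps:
Function('N')(l, H) = 1 (Function('N')(l, H) = Mul(4, Rational(1, 4)) = 1)
Function('d')(R, U) = 0 (Function('d')(R, U) = Mul(0, Add(Mul(1, Pow(U, -1)), Mul(U, Pow(4, -1)))) = Mul(0, Add(Pow(U, -1), Mul(U, Rational(1, 4)))) = Mul(0, Add(Pow(U, -1), Mul(Rational(1, 4), U))) = 0)
Mul(-1, Function('d')(Pow(Add(4, 2), 2), -4)) = Mul(-1, 0) = 0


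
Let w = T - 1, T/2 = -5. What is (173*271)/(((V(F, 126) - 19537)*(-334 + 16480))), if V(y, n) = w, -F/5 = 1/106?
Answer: -46883/315622008 ≈ -0.00014854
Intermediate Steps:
T = -10 (T = 2*(-5) = -10)
F = -5/106 ≈ -0.047170
w = -11 (w = -10 - 1 = -11)
V(y, n) = -11
(173*271)/(((V(F, 126) - 19537)*(-334 + 16480))) = (173*271)/(((-11 - 19537)*(-334 + 16480))) = 46883/((-19548*16146)) = 46883/(-315622008) = 46883*(-1/315622008) = -46883/315622008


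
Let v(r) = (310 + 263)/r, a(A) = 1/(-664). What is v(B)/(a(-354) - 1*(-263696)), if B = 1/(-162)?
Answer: -61636464/175094143 ≈ -0.35202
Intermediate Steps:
a(A) = -1/664
B = -1/162 ≈ -0.0061728
v(r) = 573/r
v(B)/(a(-354) - 1*(-263696)) = (573/(-1/162))/(-1/664 - 1*(-263696)) = (573*(-162))/(-1/664 + 263696) = -92826/175094143/664 = -92826*664/175094143 = -61636464/175094143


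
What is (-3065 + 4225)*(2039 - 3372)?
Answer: -1546280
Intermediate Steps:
(-3065 + 4225)*(2039 - 3372) = 1160*(-1333) = -1546280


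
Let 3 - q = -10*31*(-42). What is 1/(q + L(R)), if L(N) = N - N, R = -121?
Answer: -1/13017 ≈ -7.6823e-5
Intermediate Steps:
q = -13017 (q = 3 - (-10*31)*(-42) = 3 - (-310)*(-42) = 3 - 1*13020 = 3 - 13020 = -13017)
L(N) = 0
1/(q + L(R)) = 1/(-13017 + 0) = 1/(-13017) = -1/13017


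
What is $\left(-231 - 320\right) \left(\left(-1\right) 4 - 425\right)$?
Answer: $236379$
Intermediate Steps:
$\left(-231 - 320\right) \left(\left(-1\right) 4 - 425\right) = - 551 \left(-4 - 425\right) = \left(-551\right) \left(-429\right) = 236379$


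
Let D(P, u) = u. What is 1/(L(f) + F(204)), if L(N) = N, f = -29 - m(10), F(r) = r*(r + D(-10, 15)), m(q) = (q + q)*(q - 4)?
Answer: 1/44527 ≈ 2.2458e-5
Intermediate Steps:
m(q) = 2*q*(-4 + q) (m(q) = (2*q)*(-4 + q) = 2*q*(-4 + q))
F(r) = r*(15 + r) (F(r) = r*(r + 15) = r*(15 + r))
f = -149 (f = -29 - 2*10*(-4 + 10) = -29 - 2*10*6 = -29 - 1*120 = -29 - 120 = -149)
1/(L(f) + F(204)) = 1/(-149 + 204*(15 + 204)) = 1/(-149 + 204*219) = 1/(-149 + 44676) = 1/44527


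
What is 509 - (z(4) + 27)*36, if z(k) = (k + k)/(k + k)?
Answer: -499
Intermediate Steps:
z(k) = 1 (z(k) = (2*k)/((2*k)) = (2*k)*(1/(2*k)) = 1)
509 - (z(4) + 27)*36 = 509 - (1 + 27)*36 = 509 - 28*36 = 509 - 1*1008 = 509 - 1008 = -499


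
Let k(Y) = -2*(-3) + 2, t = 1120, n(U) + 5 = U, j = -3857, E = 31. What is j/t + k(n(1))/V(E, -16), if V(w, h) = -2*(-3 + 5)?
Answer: -871/160 ≈ -5.4437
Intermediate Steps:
V(w, h) = -4 (V(w, h) = -2*2 = -4)
n(U) = -5 + U
k(Y) = 8 (k(Y) = 6 + 2 = 8)
j/t + k(n(1))/V(E, -16) = -3857/1120 + 8/(-4) = -3857*1/1120 + 8*(-¼) = -551/160 - 2 = -871/160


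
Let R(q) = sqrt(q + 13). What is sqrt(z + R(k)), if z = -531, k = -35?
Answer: sqrt(-531 + I*sqrt(22)) ≈ 0.1018 + 23.044*I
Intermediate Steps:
R(q) = sqrt(13 + q)
sqrt(z + R(k)) = sqrt(-531 + sqrt(13 - 35)) = sqrt(-531 + sqrt(-22)) = sqrt(-531 + I*sqrt(22))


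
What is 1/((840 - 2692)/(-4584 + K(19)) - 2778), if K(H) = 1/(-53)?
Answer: -242953/674825278 ≈ -0.00036002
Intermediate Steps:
K(H) = -1/53
1/((840 - 2692)/(-4584 + K(19)) - 2778) = 1/((840 - 2692)/(-4584 - 1/53) - 2778) = 1/(-1852/(-242953/53) - 2778) = 1/(-1852*(-53/242953) - 2778) = 1/(98156/242953 - 2778) = 1/(-674825278/242953) = -242953/674825278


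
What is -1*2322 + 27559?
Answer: 25237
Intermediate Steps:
-1*2322 + 27559 = -2322 + 27559 = 25237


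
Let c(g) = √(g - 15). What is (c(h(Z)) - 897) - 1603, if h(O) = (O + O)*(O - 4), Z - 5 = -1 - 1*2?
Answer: -2500 + I*√23 ≈ -2500.0 + 4.7958*I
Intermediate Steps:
Z = 2 (Z = 5 + (-1 - 1*2) = 5 + (-1 - 2) = 5 - 3 = 2)
h(O) = 2*O*(-4 + O) (h(O) = (2*O)*(-4 + O) = 2*O*(-4 + O))
c(g) = √(-15 + g)
(c(h(Z)) - 897) - 1603 = (√(-15 + 2*2*(-4 + 2)) - 897) - 1603 = (√(-15 + 2*2*(-2)) - 897) - 1603 = (√(-15 - 8) - 897) - 1603 = (√(-23) - 897) - 1603 = (I*√23 - 897) - 1603 = (-897 + I*√23) - 1603 = -2500 + I*√23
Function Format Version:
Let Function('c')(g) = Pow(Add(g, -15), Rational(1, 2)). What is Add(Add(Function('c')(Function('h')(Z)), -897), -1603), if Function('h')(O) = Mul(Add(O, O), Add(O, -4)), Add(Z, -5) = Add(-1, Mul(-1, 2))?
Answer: Add(-2500, Mul(I, Pow(23, Rational(1, 2)))) ≈ Add(-2500.0, Mul(4.7958, I))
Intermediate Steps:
Z = 2 (Z = Add(5, Add(-1, Mul(-1, 2))) = Add(5, Add(-1, -2)) = Add(5, -3) = 2)
Function('h')(O) = Mul(2, O, Add(-4, O)) (Function('h')(O) = Mul(Mul(2, O), Add(-4, O)) = Mul(2, O, Add(-4, O)))
Function('c')(g) = Pow(Add(-15, g), Rational(1, 2))
Add(Add(Function('c')(Function('h')(Z)), -897), -1603) = Add(Add(Pow(Add(-15, Mul(2, 2, Add(-4, 2))), Rational(1, 2)), -897), -1603) = Add(Add(Pow(Add(-15, Mul(2, 2, -2)), Rational(1, 2)), -897), -1603) = Add(Add(Pow(Add(-15, -8), Rational(1, 2)), -897), -1603) = Add(Add(Pow(-23, Rational(1, 2)), -897), -1603) = Add(Add(Mul(I, Pow(23, Rational(1, 2))), -897), -1603) = Add(Add(-897, Mul(I, Pow(23, Rational(1, 2)))), -1603) = Add(-2500, Mul(I, Pow(23, Rational(1, 2))))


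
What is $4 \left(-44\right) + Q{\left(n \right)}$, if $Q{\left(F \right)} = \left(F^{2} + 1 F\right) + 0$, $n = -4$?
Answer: $-164$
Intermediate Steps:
$Q{\left(F \right)} = F + F^{2}$ ($Q{\left(F \right)} = \left(F^{2} + F\right) + 0 = \left(F + F^{2}\right) + 0 = F + F^{2}$)
$4 \left(-44\right) + Q{\left(n \right)} = 4 \left(-44\right) - 4 \left(1 - 4\right) = -176 - -12 = -176 + 12 = -164$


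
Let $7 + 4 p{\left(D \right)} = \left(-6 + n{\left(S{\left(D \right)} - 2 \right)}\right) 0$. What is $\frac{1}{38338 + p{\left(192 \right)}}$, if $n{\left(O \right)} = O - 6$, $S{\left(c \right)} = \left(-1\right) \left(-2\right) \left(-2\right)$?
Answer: $\frac{4}{153345} \approx 2.6085 \cdot 10^{-5}$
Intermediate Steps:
$S{\left(c \right)} = -4$ ($S{\left(c \right)} = 2 \left(-2\right) = -4$)
$n{\left(O \right)} = -6 + O$ ($n{\left(O \right)} = O - 6 = -6 + O$)
$p{\left(D \right)} = - \frac{7}{4}$ ($p{\left(D \right)} = - \frac{7}{4} + \frac{\left(-6 - 12\right) 0}{4} = - \frac{7}{4} + \frac{\left(-18\right) 0}{4} = - \frac{7}{4} + \frac{1}{4} \cdot 0 = - \frac{7}{4} + 0 = - \frac{7}{4}$)
$\frac{1}{38338 + p{\left(192 \right)}} = \frac{1}{38338 - \frac{7}{4}} = \frac{1}{\frac{153345}{4}} = \frac{4}{153345}$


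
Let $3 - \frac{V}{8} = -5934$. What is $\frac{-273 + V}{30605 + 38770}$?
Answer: $\frac{15741}{23125} \approx 0.68069$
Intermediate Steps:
$V = 47496$ ($V = 24 - -47472 = 24 + 47472 = 47496$)
$\frac{-273 + V}{30605 + 38770} = \frac{-273 + 47496}{30605 + 38770} = \frac{47223}{69375} = 47223 \cdot \frac{1}{69375} = \frac{15741}{23125}$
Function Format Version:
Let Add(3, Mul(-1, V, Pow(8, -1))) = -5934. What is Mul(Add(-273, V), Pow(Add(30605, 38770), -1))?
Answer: Rational(15741, 23125) ≈ 0.68069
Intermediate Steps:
V = 47496 (V = Add(24, Mul(-8, -5934)) = Add(24, 47472) = 47496)
Mul(Add(-273, V), Pow(Add(30605, 38770), -1)) = Mul(Add(-273, 47496), Pow(Add(30605, 38770), -1)) = Mul(47223, Pow(69375, -1)) = Mul(47223, Rational(1, 69375)) = Rational(15741, 23125)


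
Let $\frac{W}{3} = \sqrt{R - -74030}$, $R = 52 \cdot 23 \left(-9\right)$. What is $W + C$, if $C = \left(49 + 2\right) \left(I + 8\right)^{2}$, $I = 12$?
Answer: $20400 + 3 \sqrt{63266} \approx 21155.0$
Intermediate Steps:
$R = -10764$ ($R = 1196 \left(-9\right) = -10764$)
$C = 20400$ ($C = \left(49 + 2\right) \left(12 + 8\right)^{2} = 51 \cdot 20^{2} = 51 \cdot 400 = 20400$)
$W = 3 \sqrt{63266}$ ($W = 3 \sqrt{-10764 - -74030} = 3 \sqrt{-10764 + \left(-153 + 74183\right)} = 3 \sqrt{-10764 + 74030} = 3 \sqrt{63266} \approx 754.58$)
$W + C = 3 \sqrt{63266} + 20400 = 20400 + 3 \sqrt{63266}$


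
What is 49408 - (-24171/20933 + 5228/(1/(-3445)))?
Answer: 378047241015/20933 ≈ 1.8060e+7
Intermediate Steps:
49408 - (-24171/20933 + 5228/(1/(-3445))) = 49408 - (-24171*1/20933 + 5228/(-1/3445)) = 49408 - (-24171/20933 + 5228*(-3445)) = 49408 - (-24171/20933 - 18010460) = 49408 - 1*(-377012983351/20933) = 49408 + 377012983351/20933 = 378047241015/20933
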